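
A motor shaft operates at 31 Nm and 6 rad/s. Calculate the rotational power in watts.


Given: tau = 31 Nm, omega = 6 rad/s
Using P = tau * omega
P = 31 * 6
P = 186 W

186 W


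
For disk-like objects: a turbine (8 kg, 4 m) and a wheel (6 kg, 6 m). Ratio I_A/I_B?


Given: M1=8 kg, R1=4 m, M2=6 kg, R2=6 m
For a disk: I = (1/2)*M*R^2, so I_A/I_B = (M1*R1^2)/(M2*R2^2)
M1*R1^2 = 8*16 = 128
M2*R2^2 = 6*36 = 216
I_A/I_B = 128/216 = 16/27

16/27


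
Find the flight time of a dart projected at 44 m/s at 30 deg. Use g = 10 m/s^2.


Given: v0 = 44 m/s, theta = 30 deg, g = 10 m/s^2
sin(30) = 1/2
Using T = 2*v0*sin(theta) / g
T = 2*44*1/2 / 10
T = 44 / 10
T = 22/5 s

22/5 s


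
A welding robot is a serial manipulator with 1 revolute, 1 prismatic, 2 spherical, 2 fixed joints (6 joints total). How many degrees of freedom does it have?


Given: serial robot with 1 revolute, 1 prismatic, 2 spherical, 2 fixed joints
DOF contribution per joint type: revolute=1, prismatic=1, spherical=3, fixed=0
DOF = 1*1 + 1*1 + 2*3 + 2*0
DOF = 8

8


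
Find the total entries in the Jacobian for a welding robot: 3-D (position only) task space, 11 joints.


Given: task space dimension = 3, joints = 11
Jacobian is a 3 x 11 matrix
Total entries = rows * columns
Total = 3 * 11
Total = 33

33


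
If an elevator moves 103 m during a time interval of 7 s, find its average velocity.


Given: distance d = 103 m, time t = 7 s
Using v = d / t
v = 103 / 7
v = 103/7 m/s

103/7 m/s


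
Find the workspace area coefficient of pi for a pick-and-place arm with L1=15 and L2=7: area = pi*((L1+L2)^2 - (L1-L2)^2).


Given: L1 = 15, L2 = 7
(L1+L2)^2 = (22)^2 = 484
(L1-L2)^2 = (8)^2 = 64
Difference = 484 - 64 = 420
This equals 4*L1*L2 = 4*15*7 = 420
Workspace area = 420*pi

420


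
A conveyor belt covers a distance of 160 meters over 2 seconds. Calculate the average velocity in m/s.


Given: distance d = 160 m, time t = 2 s
Using v = d / t
v = 160 / 2
v = 80 m/s

80 m/s


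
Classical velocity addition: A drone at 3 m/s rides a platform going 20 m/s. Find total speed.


Given: object velocity = 3 m/s, platform velocity = 20 m/s (same direction)
Using classical velocity addition: v_total = v_object + v_platform
v_total = 3 + 20
v_total = 23 m/s

23 m/s


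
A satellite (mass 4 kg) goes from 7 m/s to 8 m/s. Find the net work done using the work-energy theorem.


Given: m = 4 kg, v0 = 7 m/s, v = 8 m/s
Using W = (1/2)*m*(v^2 - v0^2)
v^2 = 8^2 = 64
v0^2 = 7^2 = 49
v^2 - v0^2 = 64 - 49 = 15
W = (1/2)*4*15 = 30 J

30 J


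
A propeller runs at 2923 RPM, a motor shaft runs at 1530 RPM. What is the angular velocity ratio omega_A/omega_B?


Given: RPM_A = 2923, RPM_B = 1530
omega = 2*pi*RPM/60, so omega_A/omega_B = RPM_A / RPM_B
omega_A/omega_B = 2923 / 1530
omega_A/omega_B = 2923/1530

2923/1530


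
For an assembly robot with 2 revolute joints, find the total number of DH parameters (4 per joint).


Given: 2 joints, 4 DH parameters per joint (d, theta, a, alpha)
Total DH parameters = number_of_joints * 4
Total = 2 * 4
Total = 8

8


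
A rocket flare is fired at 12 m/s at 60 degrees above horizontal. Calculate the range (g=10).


Given: v0 = 12 m/s, theta = 60 deg, g = 10 m/s^2
sin(2*60) = sin(120) = sqrt(3)/2
Using R = v0^2 * sin(2*theta) / g
R = 12^2 * (sqrt(3)/2) / 10
R = 144 * sqrt(3) / 20
R = 36/5*sqrt(3) m

36/5*sqrt(3) m


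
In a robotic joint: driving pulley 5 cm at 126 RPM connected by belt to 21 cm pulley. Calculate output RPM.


Given: D1 = 5 cm, w1 = 126 RPM, D2 = 21 cm
Using D1*w1 = D2*w2
w2 = D1*w1 / D2
w2 = 5*126 / 21
w2 = 630 / 21
w2 = 30 RPM

30 RPM


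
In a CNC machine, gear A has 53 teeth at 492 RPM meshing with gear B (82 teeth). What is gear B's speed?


Given: N1 = 53 teeth, w1 = 492 RPM, N2 = 82 teeth
Using N1*w1 = N2*w2
w2 = N1*w1 / N2
w2 = 53*492 / 82
w2 = 26076 / 82
w2 = 318 RPM

318 RPM


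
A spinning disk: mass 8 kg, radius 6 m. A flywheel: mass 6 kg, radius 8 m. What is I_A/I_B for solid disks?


Given: M1=8 kg, R1=6 m, M2=6 kg, R2=8 m
For a disk: I = (1/2)*M*R^2, so I_A/I_B = (M1*R1^2)/(M2*R2^2)
M1*R1^2 = 8*36 = 288
M2*R2^2 = 6*64 = 384
I_A/I_B = 288/384 = 3/4

3/4


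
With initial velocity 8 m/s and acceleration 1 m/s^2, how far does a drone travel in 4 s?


Given: v0 = 8 m/s, a = 1 m/s^2, t = 4 s
Using s = v0*t + (1/2)*a*t^2
s = 8*4 + (1/2)*1*4^2
s = 32 + (1/2)*16
s = 32 + 8
s = 40

40 m


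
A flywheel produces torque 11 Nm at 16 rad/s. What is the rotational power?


Given: tau = 11 Nm, omega = 16 rad/s
Using P = tau * omega
P = 11 * 16
P = 176 W

176 W


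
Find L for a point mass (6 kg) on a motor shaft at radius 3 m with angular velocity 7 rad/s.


Given: m = 6 kg, r = 3 m, omega = 7 rad/s
For a point mass: I = m*r^2
I = 6*3^2 = 6*9 = 54
L = I*omega = 54*7
L = 378 kg*m^2/s

378 kg*m^2/s


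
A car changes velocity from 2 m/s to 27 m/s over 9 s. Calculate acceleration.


Given: initial velocity v0 = 2 m/s, final velocity v = 27 m/s, time t = 9 s
Using a = (v - v0) / t
a = (27 - 2) / 9
a = 25 / 9
a = 25/9 m/s^2

25/9 m/s^2


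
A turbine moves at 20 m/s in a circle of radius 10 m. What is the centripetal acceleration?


Given: v = 20 m/s, r = 10 m
Using a_c = v^2 / r
a_c = 20^2 / 10
a_c = 400 / 10
a_c = 40 m/s^2

40 m/s^2


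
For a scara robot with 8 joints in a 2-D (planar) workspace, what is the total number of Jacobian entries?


Given: task space dimension = 2, joints = 8
Jacobian is a 2 x 8 matrix
Total entries = rows * columns
Total = 2 * 8
Total = 16

16


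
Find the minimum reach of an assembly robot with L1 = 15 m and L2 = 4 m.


Given: L1 = 15 m, L2 = 4 m
For a 2-link planar arm, min reach = |L1 - L2| (second link folded back)
Min reach = |15 - 4|
Min reach = 11 m

11 m


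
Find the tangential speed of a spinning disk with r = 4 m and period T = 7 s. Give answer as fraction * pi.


Given: radius r = 4 m, period T = 7 s
Using v = 2*pi*r / T
v = 2*pi*4 / 7
v = 8*pi / 7
v = 8/7*pi m/s

8/7*pi m/s


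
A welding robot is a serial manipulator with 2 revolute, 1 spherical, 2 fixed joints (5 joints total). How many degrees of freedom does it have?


Given: serial robot with 2 revolute, 1 spherical, 2 fixed joints
DOF contribution per joint type: revolute=1, prismatic=1, spherical=3, fixed=0
DOF = 2*1 + 1*3 + 2*0
DOF = 5

5


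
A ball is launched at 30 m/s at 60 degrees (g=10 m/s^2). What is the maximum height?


Given: v0 = 30 m/s, theta = 60 deg, g = 10 m/s^2
sin^2(60) = 3/4
Using H = v0^2 * sin^2(theta) / (2*g)
H = 30^2 * 3/4 / (2*10)
H = 900 * 3/4 / 20
H = 675 / 20
H = 135/4 m

135/4 m


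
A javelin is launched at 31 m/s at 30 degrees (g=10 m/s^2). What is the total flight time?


Given: v0 = 31 m/s, theta = 30 deg, g = 10 m/s^2
sin(30) = 1/2
Using T = 2*v0*sin(theta) / g
T = 2*31*1/2 / 10
T = 31 / 10
T = 31/10 s

31/10 s


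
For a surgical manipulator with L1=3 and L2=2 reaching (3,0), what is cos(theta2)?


Given: L1 = 3, L2 = 2, target (x, y) = (3, 0)
Using cos(theta2) = (x^2 + y^2 - L1^2 - L2^2) / (2*L1*L2)
x^2 + y^2 = 3^2 + 0 = 9
L1^2 + L2^2 = 9 + 4 = 13
Numerator = 9 - 13 = -4
Denominator = 2*3*2 = 12
cos(theta2) = -4/12 = -1/3

-1/3


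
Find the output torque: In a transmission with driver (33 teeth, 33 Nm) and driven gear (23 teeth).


Given: N1 = 33, N2 = 23, T1 = 33 Nm
Using T2/T1 = N2/N1
T2 = T1 * N2 / N1
T2 = 33 * 23 / 33
T2 = 759 / 33
T2 = 23 Nm

23 Nm


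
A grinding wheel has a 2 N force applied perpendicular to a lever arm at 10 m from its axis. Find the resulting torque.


Given: F = 2 N, r = 10 m, angle = 90 deg (perpendicular)
Using tau = F * r * sin(90)
sin(90) = 1
tau = 2 * 10 * 1
tau = 20 Nm

20 Nm


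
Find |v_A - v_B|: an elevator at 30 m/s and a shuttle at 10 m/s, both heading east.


Given: v_A = 30 m/s east, v_B = 10 m/s east
Both move in the same direction; relative speed = |v_A - v_B|
|30 - 10| = |20|
= 20 m/s

20 m/s


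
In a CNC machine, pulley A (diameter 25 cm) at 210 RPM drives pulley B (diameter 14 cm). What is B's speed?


Given: D1 = 25 cm, w1 = 210 RPM, D2 = 14 cm
Using D1*w1 = D2*w2
w2 = D1*w1 / D2
w2 = 25*210 / 14
w2 = 5250 / 14
w2 = 375 RPM

375 RPM


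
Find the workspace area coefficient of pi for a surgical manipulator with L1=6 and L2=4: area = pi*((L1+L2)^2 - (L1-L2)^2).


Given: L1 = 6, L2 = 4
(L1+L2)^2 = (10)^2 = 100
(L1-L2)^2 = (2)^2 = 4
Difference = 100 - 4 = 96
This equals 4*L1*L2 = 4*6*4 = 96
Workspace area = 96*pi

96


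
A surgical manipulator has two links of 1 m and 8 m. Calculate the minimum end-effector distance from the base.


Given: L1 = 1 m, L2 = 8 m
For a 2-link planar arm, min reach = |L1 - L2| (second link folded back)
Min reach = |1 - 8|
Min reach = 7 m

7 m


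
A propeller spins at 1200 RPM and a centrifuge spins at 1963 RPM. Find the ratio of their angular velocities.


Given: RPM_A = 1200, RPM_B = 1963
omega = 2*pi*RPM/60, so omega_A/omega_B = RPM_A / RPM_B
omega_A/omega_B = 1200 / 1963
omega_A/omega_B = 1200/1963

1200/1963


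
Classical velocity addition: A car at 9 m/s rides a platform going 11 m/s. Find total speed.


Given: object velocity = 9 m/s, platform velocity = 11 m/s (same direction)
Using classical velocity addition: v_total = v_object + v_platform
v_total = 9 + 11
v_total = 20 m/s

20 m/s


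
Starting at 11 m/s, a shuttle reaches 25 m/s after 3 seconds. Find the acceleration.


Given: initial velocity v0 = 11 m/s, final velocity v = 25 m/s, time t = 3 s
Using a = (v - v0) / t
a = (25 - 11) / 3
a = 14 / 3
a = 14/3 m/s^2

14/3 m/s^2


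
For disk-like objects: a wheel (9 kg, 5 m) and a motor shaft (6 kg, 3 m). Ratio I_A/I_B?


Given: M1=9 kg, R1=5 m, M2=6 kg, R2=3 m
For a disk: I = (1/2)*M*R^2, so I_A/I_B = (M1*R1^2)/(M2*R2^2)
M1*R1^2 = 9*25 = 225
M2*R2^2 = 6*9 = 54
I_A/I_B = 225/54 = 25/6

25/6


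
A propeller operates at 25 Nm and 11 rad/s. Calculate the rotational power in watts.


Given: tau = 25 Nm, omega = 11 rad/s
Using P = tau * omega
P = 25 * 11
P = 275 W

275 W


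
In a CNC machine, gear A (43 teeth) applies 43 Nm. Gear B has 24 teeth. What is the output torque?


Given: N1 = 43, N2 = 24, T1 = 43 Nm
Using T2/T1 = N2/N1
T2 = T1 * N2 / N1
T2 = 43 * 24 / 43
T2 = 1032 / 43
T2 = 24 Nm

24 Nm


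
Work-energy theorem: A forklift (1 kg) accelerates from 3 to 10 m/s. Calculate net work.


Given: m = 1 kg, v0 = 3 m/s, v = 10 m/s
Using W = (1/2)*m*(v^2 - v0^2)
v^2 = 10^2 = 100
v0^2 = 3^2 = 9
v^2 - v0^2 = 100 - 9 = 91
W = (1/2)*1*91 = 91/2 J

91/2 J


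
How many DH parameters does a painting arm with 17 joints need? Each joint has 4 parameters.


Given: 17 joints, 4 DH parameters per joint (d, theta, a, alpha)
Total DH parameters = number_of_joints * 4
Total = 17 * 4
Total = 68

68


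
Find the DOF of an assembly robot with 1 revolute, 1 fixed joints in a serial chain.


Given: serial robot with 1 revolute, 1 fixed joints
DOF contribution per joint type: revolute=1, prismatic=1, spherical=3, fixed=0
DOF = 1*1 + 1*0
DOF = 1

1


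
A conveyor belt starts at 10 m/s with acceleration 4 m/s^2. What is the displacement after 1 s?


Given: v0 = 10 m/s, a = 4 m/s^2, t = 1 s
Using s = v0*t + (1/2)*a*t^2
s = 10*1 + (1/2)*4*1^2
s = 10 + (1/2)*4
s = 10 + 2
s = 12

12 m


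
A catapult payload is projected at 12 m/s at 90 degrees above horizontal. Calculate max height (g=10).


Given: v0 = 12 m/s, theta = 90 deg, g = 10 m/s^2
sin^2(90) = 1
Using H = v0^2 * sin^2(theta) / (2*g)
H = 12^2 * 1 / (2*10)
H = 144 * 1 / 20
H = 144 / 20
H = 36/5 m

36/5 m


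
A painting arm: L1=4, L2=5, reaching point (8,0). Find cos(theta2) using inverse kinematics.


Given: L1 = 4, L2 = 5, target (x, y) = (8, 0)
Using cos(theta2) = (x^2 + y^2 - L1^2 - L2^2) / (2*L1*L2)
x^2 + y^2 = 8^2 + 0 = 64
L1^2 + L2^2 = 16 + 25 = 41
Numerator = 64 - 41 = 23
Denominator = 2*4*5 = 40
cos(theta2) = 23/40 = 23/40

23/40


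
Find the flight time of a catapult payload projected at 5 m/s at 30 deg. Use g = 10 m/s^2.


Given: v0 = 5 m/s, theta = 30 deg, g = 10 m/s^2
sin(30) = 1/2
Using T = 2*v0*sin(theta) / g
T = 2*5*1/2 / 10
T = 5 / 10
T = 1/2 s

1/2 s


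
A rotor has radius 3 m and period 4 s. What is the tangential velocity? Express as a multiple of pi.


Given: radius r = 3 m, period T = 4 s
Using v = 2*pi*r / T
v = 2*pi*3 / 4
v = 6*pi / 4
v = 3/2*pi m/s

3/2*pi m/s


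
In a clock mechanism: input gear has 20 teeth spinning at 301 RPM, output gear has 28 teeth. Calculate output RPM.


Given: N1 = 20 teeth, w1 = 301 RPM, N2 = 28 teeth
Using N1*w1 = N2*w2
w2 = N1*w1 / N2
w2 = 20*301 / 28
w2 = 6020 / 28
w2 = 215 RPM

215 RPM


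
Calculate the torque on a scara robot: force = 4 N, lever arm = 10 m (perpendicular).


Given: F = 4 N, r = 10 m, angle = 90 deg (perpendicular)
Using tau = F * r * sin(90)
sin(90) = 1
tau = 4 * 10 * 1
tau = 40 Nm

40 Nm


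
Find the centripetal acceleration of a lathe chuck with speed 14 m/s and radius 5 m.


Given: v = 14 m/s, r = 5 m
Using a_c = v^2 / r
a_c = 14^2 / 5
a_c = 196 / 5
a_c = 196/5 m/s^2

196/5 m/s^2


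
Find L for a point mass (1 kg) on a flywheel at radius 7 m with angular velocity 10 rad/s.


Given: m = 1 kg, r = 7 m, omega = 10 rad/s
For a point mass: I = m*r^2
I = 1*7^2 = 1*49 = 49
L = I*omega = 49*10
L = 490 kg*m^2/s

490 kg*m^2/s


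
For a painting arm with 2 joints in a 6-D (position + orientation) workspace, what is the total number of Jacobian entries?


Given: task space dimension = 6, joints = 2
Jacobian is a 6 x 2 matrix
Total entries = rows * columns
Total = 6 * 2
Total = 12

12


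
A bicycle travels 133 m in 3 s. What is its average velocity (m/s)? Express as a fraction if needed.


Given: distance d = 133 m, time t = 3 s
Using v = d / t
v = 133 / 3
v = 133/3 m/s

133/3 m/s


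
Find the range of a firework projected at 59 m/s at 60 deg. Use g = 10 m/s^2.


Given: v0 = 59 m/s, theta = 60 deg, g = 10 m/s^2
sin(2*60) = sin(120) = sqrt(3)/2
Using R = v0^2 * sin(2*theta) / g
R = 59^2 * (sqrt(3)/2) / 10
R = 3481 * sqrt(3) / 20
R = 3481/20*sqrt(3) m

3481/20*sqrt(3) m


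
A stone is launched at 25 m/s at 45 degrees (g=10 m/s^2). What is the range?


Given: v0 = 25 m/s, theta = 45 deg, g = 10 m/s^2
sin(2*45) = sin(90) = 1
Using R = v0^2 * sin(2*theta) / g
R = 25^2 * 1 / 10
R = 625 / 10
R = 125/2 m

125/2 m


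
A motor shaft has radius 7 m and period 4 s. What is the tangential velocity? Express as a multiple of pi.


Given: radius r = 7 m, period T = 4 s
Using v = 2*pi*r / T
v = 2*pi*7 / 4
v = 14*pi / 4
v = 7/2*pi m/s

7/2*pi m/s


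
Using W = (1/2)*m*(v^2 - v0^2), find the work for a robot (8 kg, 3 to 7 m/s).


Given: m = 8 kg, v0 = 3 m/s, v = 7 m/s
Using W = (1/2)*m*(v^2 - v0^2)
v^2 = 7^2 = 49
v0^2 = 3^2 = 9
v^2 - v0^2 = 49 - 9 = 40
W = (1/2)*8*40 = 160 J

160 J


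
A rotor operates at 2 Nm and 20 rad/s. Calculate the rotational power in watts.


Given: tau = 2 Nm, omega = 20 rad/s
Using P = tau * omega
P = 2 * 20
P = 40 W

40 W


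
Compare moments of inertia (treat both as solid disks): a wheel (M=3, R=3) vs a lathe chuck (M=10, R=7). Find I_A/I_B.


Given: M1=3 kg, R1=3 m, M2=10 kg, R2=7 m
For a disk: I = (1/2)*M*R^2, so I_A/I_B = (M1*R1^2)/(M2*R2^2)
M1*R1^2 = 3*9 = 27
M2*R2^2 = 10*49 = 490
I_A/I_B = 27/490 = 27/490

27/490


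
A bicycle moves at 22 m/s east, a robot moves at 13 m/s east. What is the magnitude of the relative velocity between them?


Given: v_A = 22 m/s east, v_B = 13 m/s east
Both move in the same direction; relative speed = |v_A - v_B|
|22 - 13| = |9|
= 9 m/s

9 m/s


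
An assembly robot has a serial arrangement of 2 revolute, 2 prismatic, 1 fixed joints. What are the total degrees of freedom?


Given: serial robot with 2 revolute, 2 prismatic, 1 fixed joints
DOF contribution per joint type: revolute=1, prismatic=1, spherical=3, fixed=0
DOF = 2*1 + 2*1 + 1*0
DOF = 4

4


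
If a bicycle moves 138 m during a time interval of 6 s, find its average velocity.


Given: distance d = 138 m, time t = 6 s
Using v = d / t
v = 138 / 6
v = 23 m/s

23 m/s


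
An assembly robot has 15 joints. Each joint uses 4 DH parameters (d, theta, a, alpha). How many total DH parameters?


Given: 15 joints, 4 DH parameters per joint (d, theta, a, alpha)
Total DH parameters = number_of_joints * 4
Total = 15 * 4
Total = 60

60


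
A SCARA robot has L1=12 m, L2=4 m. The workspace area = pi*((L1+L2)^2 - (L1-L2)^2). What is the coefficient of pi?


Given: L1 = 12, L2 = 4
(L1+L2)^2 = (16)^2 = 256
(L1-L2)^2 = (8)^2 = 64
Difference = 256 - 64 = 192
This equals 4*L1*L2 = 4*12*4 = 192
Workspace area = 192*pi

192


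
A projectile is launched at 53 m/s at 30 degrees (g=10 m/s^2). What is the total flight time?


Given: v0 = 53 m/s, theta = 30 deg, g = 10 m/s^2
sin(30) = 1/2
Using T = 2*v0*sin(theta) / g
T = 2*53*1/2 / 10
T = 53 / 10
T = 53/10 s

53/10 s


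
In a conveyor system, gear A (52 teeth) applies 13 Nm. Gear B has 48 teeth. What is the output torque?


Given: N1 = 52, N2 = 48, T1 = 13 Nm
Using T2/T1 = N2/N1
T2 = T1 * N2 / N1
T2 = 13 * 48 / 52
T2 = 624 / 52
T2 = 12 Nm

12 Nm


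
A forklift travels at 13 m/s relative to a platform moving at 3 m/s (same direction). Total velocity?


Given: object velocity = 13 m/s, platform velocity = 3 m/s (same direction)
Using classical velocity addition: v_total = v_object + v_platform
v_total = 13 + 3
v_total = 16 m/s

16 m/s


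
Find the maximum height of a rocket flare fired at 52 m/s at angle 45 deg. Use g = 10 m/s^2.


Given: v0 = 52 m/s, theta = 45 deg, g = 10 m/s^2
sin^2(45) = 1/2
Using H = v0^2 * sin^2(theta) / (2*g)
H = 52^2 * 1/2 / (2*10)
H = 2704 * 1/2 / 20
H = 1352 / 20
H = 338/5 m

338/5 m


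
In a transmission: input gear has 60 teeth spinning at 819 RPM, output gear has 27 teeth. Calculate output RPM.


Given: N1 = 60 teeth, w1 = 819 RPM, N2 = 27 teeth
Using N1*w1 = N2*w2
w2 = N1*w1 / N2
w2 = 60*819 / 27
w2 = 49140 / 27
w2 = 1820 RPM

1820 RPM


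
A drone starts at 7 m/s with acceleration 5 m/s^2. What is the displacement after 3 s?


Given: v0 = 7 m/s, a = 5 m/s^2, t = 3 s
Using s = v0*t + (1/2)*a*t^2
s = 7*3 + (1/2)*5*3^2
s = 21 + (1/2)*45
s = 21 + 45/2
s = 87/2

87/2 m


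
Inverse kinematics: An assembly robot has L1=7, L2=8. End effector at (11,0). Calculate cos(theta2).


Given: L1 = 7, L2 = 8, target (x, y) = (11, 0)
Using cos(theta2) = (x^2 + y^2 - L1^2 - L2^2) / (2*L1*L2)
x^2 + y^2 = 11^2 + 0 = 121
L1^2 + L2^2 = 49 + 64 = 113
Numerator = 121 - 113 = 8
Denominator = 2*7*8 = 112
cos(theta2) = 8/112 = 1/14

1/14


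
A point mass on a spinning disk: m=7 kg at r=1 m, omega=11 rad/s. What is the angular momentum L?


Given: m = 7 kg, r = 1 m, omega = 11 rad/s
For a point mass: I = m*r^2
I = 7*1^2 = 7*1 = 7
L = I*omega = 7*11
L = 77 kg*m^2/s

77 kg*m^2/s


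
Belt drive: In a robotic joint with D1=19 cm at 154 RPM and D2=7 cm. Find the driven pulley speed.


Given: D1 = 19 cm, w1 = 154 RPM, D2 = 7 cm
Using D1*w1 = D2*w2
w2 = D1*w1 / D2
w2 = 19*154 / 7
w2 = 2926 / 7
w2 = 418 RPM

418 RPM


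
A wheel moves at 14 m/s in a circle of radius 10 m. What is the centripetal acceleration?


Given: v = 14 m/s, r = 10 m
Using a_c = v^2 / r
a_c = 14^2 / 10
a_c = 196 / 10
a_c = 98/5 m/s^2

98/5 m/s^2


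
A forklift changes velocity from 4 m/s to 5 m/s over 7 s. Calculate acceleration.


Given: initial velocity v0 = 4 m/s, final velocity v = 5 m/s, time t = 7 s
Using a = (v - v0) / t
a = (5 - 4) / 7
a = 1 / 7
a = 1/7 m/s^2

1/7 m/s^2


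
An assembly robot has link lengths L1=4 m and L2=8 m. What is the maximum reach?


Given: L1 = 4 m, L2 = 8 m
For a 2-link planar arm, max reach = L1 + L2 (fully extended)
Max reach = 4 + 8
Max reach = 12 m

12 m


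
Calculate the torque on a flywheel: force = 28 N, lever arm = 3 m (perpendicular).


Given: F = 28 N, r = 3 m, angle = 90 deg (perpendicular)
Using tau = F * r * sin(90)
sin(90) = 1
tau = 28 * 3 * 1
tau = 84 Nm

84 Nm


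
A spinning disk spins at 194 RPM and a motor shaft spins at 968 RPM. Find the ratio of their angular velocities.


Given: RPM_A = 194, RPM_B = 968
omega = 2*pi*RPM/60, so omega_A/omega_B = RPM_A / RPM_B
omega_A/omega_B = 194 / 968
omega_A/omega_B = 97/484

97/484


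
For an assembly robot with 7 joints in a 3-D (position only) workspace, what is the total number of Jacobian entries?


Given: task space dimension = 3, joints = 7
Jacobian is a 3 x 7 matrix
Total entries = rows * columns
Total = 3 * 7
Total = 21

21


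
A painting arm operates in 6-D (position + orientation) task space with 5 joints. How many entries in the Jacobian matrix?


Given: task space dimension = 6, joints = 5
Jacobian is a 6 x 5 matrix
Total entries = rows * columns
Total = 6 * 5
Total = 30

30


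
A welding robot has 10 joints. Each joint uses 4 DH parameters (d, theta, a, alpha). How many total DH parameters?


Given: 10 joints, 4 DH parameters per joint (d, theta, a, alpha)
Total DH parameters = number_of_joints * 4
Total = 10 * 4
Total = 40

40


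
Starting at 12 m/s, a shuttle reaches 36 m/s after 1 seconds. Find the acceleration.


Given: initial velocity v0 = 12 m/s, final velocity v = 36 m/s, time t = 1 s
Using a = (v - v0) / t
a = (36 - 12) / 1
a = 24 / 1
a = 24 m/s^2

24 m/s^2


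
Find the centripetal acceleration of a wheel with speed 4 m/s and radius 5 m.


Given: v = 4 m/s, r = 5 m
Using a_c = v^2 / r
a_c = 4^2 / 5
a_c = 16 / 5
a_c = 16/5 m/s^2

16/5 m/s^2


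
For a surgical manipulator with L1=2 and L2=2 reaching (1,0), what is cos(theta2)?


Given: L1 = 2, L2 = 2, target (x, y) = (1, 0)
Using cos(theta2) = (x^2 + y^2 - L1^2 - L2^2) / (2*L1*L2)
x^2 + y^2 = 1^2 + 0 = 1
L1^2 + L2^2 = 4 + 4 = 8
Numerator = 1 - 8 = -7
Denominator = 2*2*2 = 8
cos(theta2) = -7/8 = -7/8

-7/8


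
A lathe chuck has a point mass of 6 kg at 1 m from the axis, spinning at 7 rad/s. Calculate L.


Given: m = 6 kg, r = 1 m, omega = 7 rad/s
For a point mass: I = m*r^2
I = 6*1^2 = 6*1 = 6
L = I*omega = 6*7
L = 42 kg*m^2/s

42 kg*m^2/s


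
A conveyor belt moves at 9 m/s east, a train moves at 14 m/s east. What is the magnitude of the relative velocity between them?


Given: v_A = 9 m/s east, v_B = 14 m/s east
Both move in the same direction; relative speed = |v_A - v_B|
|9 - 14| = |-5|
= 5 m/s

5 m/s


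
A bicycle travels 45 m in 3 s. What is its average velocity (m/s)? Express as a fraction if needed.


Given: distance d = 45 m, time t = 3 s
Using v = d / t
v = 45 / 3
v = 15 m/s

15 m/s


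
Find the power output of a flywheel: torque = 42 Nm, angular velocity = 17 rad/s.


Given: tau = 42 Nm, omega = 17 rad/s
Using P = tau * omega
P = 42 * 17
P = 714 W

714 W


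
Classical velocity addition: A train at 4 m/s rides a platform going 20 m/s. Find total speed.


Given: object velocity = 4 m/s, platform velocity = 20 m/s (same direction)
Using classical velocity addition: v_total = v_object + v_platform
v_total = 4 + 20
v_total = 24 m/s

24 m/s


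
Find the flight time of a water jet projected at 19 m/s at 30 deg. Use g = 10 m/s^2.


Given: v0 = 19 m/s, theta = 30 deg, g = 10 m/s^2
sin(30) = 1/2
Using T = 2*v0*sin(theta) / g
T = 2*19*1/2 / 10
T = 19 / 10
T = 19/10 s

19/10 s


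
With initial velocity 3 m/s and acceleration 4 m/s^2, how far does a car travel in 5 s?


Given: v0 = 3 m/s, a = 4 m/s^2, t = 5 s
Using s = v0*t + (1/2)*a*t^2
s = 3*5 + (1/2)*4*5^2
s = 15 + (1/2)*100
s = 15 + 50
s = 65

65 m


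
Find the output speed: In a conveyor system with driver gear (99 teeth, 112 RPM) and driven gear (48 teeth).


Given: N1 = 99 teeth, w1 = 112 RPM, N2 = 48 teeth
Using N1*w1 = N2*w2
w2 = N1*w1 / N2
w2 = 99*112 / 48
w2 = 11088 / 48
w2 = 231 RPM

231 RPM


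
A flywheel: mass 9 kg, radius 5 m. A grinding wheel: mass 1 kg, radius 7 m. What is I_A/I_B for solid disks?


Given: M1=9 kg, R1=5 m, M2=1 kg, R2=7 m
For a disk: I = (1/2)*M*R^2, so I_A/I_B = (M1*R1^2)/(M2*R2^2)
M1*R1^2 = 9*25 = 225
M2*R2^2 = 1*49 = 49
I_A/I_B = 225/49 = 225/49

225/49


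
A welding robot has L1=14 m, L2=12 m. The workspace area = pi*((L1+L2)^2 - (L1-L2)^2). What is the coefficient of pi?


Given: L1 = 14, L2 = 12
(L1+L2)^2 = (26)^2 = 676
(L1-L2)^2 = (2)^2 = 4
Difference = 676 - 4 = 672
This equals 4*L1*L2 = 4*14*12 = 672
Workspace area = 672*pi

672


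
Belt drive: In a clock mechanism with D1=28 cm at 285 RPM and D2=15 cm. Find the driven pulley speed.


Given: D1 = 28 cm, w1 = 285 RPM, D2 = 15 cm
Using D1*w1 = D2*w2
w2 = D1*w1 / D2
w2 = 28*285 / 15
w2 = 7980 / 15
w2 = 532 RPM

532 RPM


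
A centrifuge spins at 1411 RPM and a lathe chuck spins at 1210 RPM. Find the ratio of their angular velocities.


Given: RPM_A = 1411, RPM_B = 1210
omega = 2*pi*RPM/60, so omega_A/omega_B = RPM_A / RPM_B
omega_A/omega_B = 1411 / 1210
omega_A/omega_B = 1411/1210

1411/1210


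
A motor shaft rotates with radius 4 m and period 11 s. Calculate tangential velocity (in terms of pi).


Given: radius r = 4 m, period T = 11 s
Using v = 2*pi*r / T
v = 2*pi*4 / 11
v = 8*pi / 11
v = 8/11*pi m/s

8/11*pi m/s


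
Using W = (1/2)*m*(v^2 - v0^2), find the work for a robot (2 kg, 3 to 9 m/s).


Given: m = 2 kg, v0 = 3 m/s, v = 9 m/s
Using W = (1/2)*m*(v^2 - v0^2)
v^2 = 9^2 = 81
v0^2 = 3^2 = 9
v^2 - v0^2 = 81 - 9 = 72
W = (1/2)*2*72 = 72 J

72 J


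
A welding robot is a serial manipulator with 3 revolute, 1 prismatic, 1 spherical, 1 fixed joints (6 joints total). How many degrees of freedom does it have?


Given: serial robot with 3 revolute, 1 prismatic, 1 spherical, 1 fixed joints
DOF contribution per joint type: revolute=1, prismatic=1, spherical=3, fixed=0
DOF = 3*1 + 1*1 + 1*3 + 1*0
DOF = 7

7


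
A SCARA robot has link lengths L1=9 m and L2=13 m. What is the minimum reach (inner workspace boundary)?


Given: L1 = 9 m, L2 = 13 m
For a 2-link planar arm, min reach = |L1 - L2| (second link folded back)
Min reach = |9 - 13|
Min reach = 4 m

4 m


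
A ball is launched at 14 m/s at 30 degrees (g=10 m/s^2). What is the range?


Given: v0 = 14 m/s, theta = 30 deg, g = 10 m/s^2
sin(2*30) = sin(60) = sqrt(3)/2
Using R = v0^2 * sin(2*theta) / g
R = 14^2 * (sqrt(3)/2) / 10
R = 196 * sqrt(3) / 20
R = 49/5*sqrt(3) m

49/5*sqrt(3) m


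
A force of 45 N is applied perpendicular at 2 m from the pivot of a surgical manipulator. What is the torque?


Given: F = 45 N, r = 2 m, angle = 90 deg (perpendicular)
Using tau = F * r * sin(90)
sin(90) = 1
tau = 45 * 2 * 1
tau = 90 Nm

90 Nm


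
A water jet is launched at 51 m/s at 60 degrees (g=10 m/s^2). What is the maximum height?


Given: v0 = 51 m/s, theta = 60 deg, g = 10 m/s^2
sin^2(60) = 3/4
Using H = v0^2 * sin^2(theta) / (2*g)
H = 51^2 * 3/4 / (2*10)
H = 2601 * 3/4 / 20
H = 7803/4 / 20
H = 7803/80 m

7803/80 m


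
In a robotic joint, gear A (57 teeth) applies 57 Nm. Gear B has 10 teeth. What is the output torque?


Given: N1 = 57, N2 = 10, T1 = 57 Nm
Using T2/T1 = N2/N1
T2 = T1 * N2 / N1
T2 = 57 * 10 / 57
T2 = 570 / 57
T2 = 10 Nm

10 Nm


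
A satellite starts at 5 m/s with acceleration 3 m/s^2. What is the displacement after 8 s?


Given: v0 = 5 m/s, a = 3 m/s^2, t = 8 s
Using s = v0*t + (1/2)*a*t^2
s = 5*8 + (1/2)*3*8^2
s = 40 + (1/2)*192
s = 40 + 96
s = 136

136 m


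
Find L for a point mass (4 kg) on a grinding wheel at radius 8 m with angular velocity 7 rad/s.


Given: m = 4 kg, r = 8 m, omega = 7 rad/s
For a point mass: I = m*r^2
I = 4*8^2 = 4*64 = 256
L = I*omega = 256*7
L = 1792 kg*m^2/s

1792 kg*m^2/s


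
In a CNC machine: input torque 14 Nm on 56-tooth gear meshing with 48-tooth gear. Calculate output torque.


Given: N1 = 56, N2 = 48, T1 = 14 Nm
Using T2/T1 = N2/N1
T2 = T1 * N2 / N1
T2 = 14 * 48 / 56
T2 = 672 / 56
T2 = 12 Nm

12 Nm


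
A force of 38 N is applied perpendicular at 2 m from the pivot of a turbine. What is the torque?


Given: F = 38 N, r = 2 m, angle = 90 deg (perpendicular)
Using tau = F * r * sin(90)
sin(90) = 1
tau = 38 * 2 * 1
tau = 76 Nm

76 Nm


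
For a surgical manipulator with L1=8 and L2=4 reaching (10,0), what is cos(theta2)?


Given: L1 = 8, L2 = 4, target (x, y) = (10, 0)
Using cos(theta2) = (x^2 + y^2 - L1^2 - L2^2) / (2*L1*L2)
x^2 + y^2 = 10^2 + 0 = 100
L1^2 + L2^2 = 64 + 16 = 80
Numerator = 100 - 80 = 20
Denominator = 2*8*4 = 64
cos(theta2) = 20/64 = 5/16

5/16


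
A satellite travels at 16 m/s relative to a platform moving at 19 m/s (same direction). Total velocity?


Given: object velocity = 16 m/s, platform velocity = 19 m/s (same direction)
Using classical velocity addition: v_total = v_object + v_platform
v_total = 16 + 19
v_total = 35 m/s

35 m/s


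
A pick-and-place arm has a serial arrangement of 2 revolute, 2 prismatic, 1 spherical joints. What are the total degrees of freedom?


Given: serial robot with 2 revolute, 2 prismatic, 1 spherical joints
DOF contribution per joint type: revolute=1, prismatic=1, spherical=3, fixed=0
DOF = 2*1 + 2*1 + 1*3
DOF = 7

7


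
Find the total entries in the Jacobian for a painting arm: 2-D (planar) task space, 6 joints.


Given: task space dimension = 2, joints = 6
Jacobian is a 2 x 6 matrix
Total entries = rows * columns
Total = 2 * 6
Total = 12

12


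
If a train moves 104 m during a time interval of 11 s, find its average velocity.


Given: distance d = 104 m, time t = 11 s
Using v = d / t
v = 104 / 11
v = 104/11 m/s

104/11 m/s


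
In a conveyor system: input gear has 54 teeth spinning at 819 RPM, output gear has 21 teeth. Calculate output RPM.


Given: N1 = 54 teeth, w1 = 819 RPM, N2 = 21 teeth
Using N1*w1 = N2*w2
w2 = N1*w1 / N2
w2 = 54*819 / 21
w2 = 44226 / 21
w2 = 2106 RPM

2106 RPM


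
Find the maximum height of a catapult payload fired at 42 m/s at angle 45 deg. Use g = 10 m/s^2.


Given: v0 = 42 m/s, theta = 45 deg, g = 10 m/s^2
sin^2(45) = 1/2
Using H = v0^2 * sin^2(theta) / (2*g)
H = 42^2 * 1/2 / (2*10)
H = 1764 * 1/2 / 20
H = 882 / 20
H = 441/10 m

441/10 m


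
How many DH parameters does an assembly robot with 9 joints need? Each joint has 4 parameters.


Given: 9 joints, 4 DH parameters per joint (d, theta, a, alpha)
Total DH parameters = number_of_joints * 4
Total = 9 * 4
Total = 36

36


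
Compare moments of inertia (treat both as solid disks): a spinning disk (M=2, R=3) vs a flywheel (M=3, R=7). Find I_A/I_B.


Given: M1=2 kg, R1=3 m, M2=3 kg, R2=7 m
For a disk: I = (1/2)*M*R^2, so I_A/I_B = (M1*R1^2)/(M2*R2^2)
M1*R1^2 = 2*9 = 18
M2*R2^2 = 3*49 = 147
I_A/I_B = 18/147 = 6/49

6/49


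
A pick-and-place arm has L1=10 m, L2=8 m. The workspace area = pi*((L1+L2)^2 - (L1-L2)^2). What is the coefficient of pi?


Given: L1 = 10, L2 = 8
(L1+L2)^2 = (18)^2 = 324
(L1-L2)^2 = (2)^2 = 4
Difference = 324 - 4 = 320
This equals 4*L1*L2 = 4*10*8 = 320
Workspace area = 320*pi

320


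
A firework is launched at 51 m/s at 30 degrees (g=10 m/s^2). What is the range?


Given: v0 = 51 m/s, theta = 30 deg, g = 10 m/s^2
sin(2*30) = sin(60) = sqrt(3)/2
Using R = v0^2 * sin(2*theta) / g
R = 51^2 * (sqrt(3)/2) / 10
R = 2601 * sqrt(3) / 20
R = 2601/20*sqrt(3) m

2601/20*sqrt(3) m


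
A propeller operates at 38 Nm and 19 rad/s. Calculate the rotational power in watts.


Given: tau = 38 Nm, omega = 19 rad/s
Using P = tau * omega
P = 38 * 19
P = 722 W

722 W


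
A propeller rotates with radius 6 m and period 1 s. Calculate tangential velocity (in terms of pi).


Given: radius r = 6 m, period T = 1 s
Using v = 2*pi*r / T
v = 2*pi*6 / 1
v = 12*pi / 1
v = 12*pi m/s

12*pi m/s


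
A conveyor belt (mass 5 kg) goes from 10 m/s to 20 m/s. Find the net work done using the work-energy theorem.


Given: m = 5 kg, v0 = 10 m/s, v = 20 m/s
Using W = (1/2)*m*(v^2 - v0^2)
v^2 = 20^2 = 400
v0^2 = 10^2 = 100
v^2 - v0^2 = 400 - 100 = 300
W = (1/2)*5*300 = 750 J

750 J


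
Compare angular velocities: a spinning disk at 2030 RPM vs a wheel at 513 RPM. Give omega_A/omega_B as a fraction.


Given: RPM_A = 2030, RPM_B = 513
omega = 2*pi*RPM/60, so omega_A/omega_B = RPM_A / RPM_B
omega_A/omega_B = 2030 / 513
omega_A/omega_B = 2030/513

2030/513


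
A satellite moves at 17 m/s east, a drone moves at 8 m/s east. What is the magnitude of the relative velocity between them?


Given: v_A = 17 m/s east, v_B = 8 m/s east
Both move in the same direction; relative speed = |v_A - v_B|
|17 - 8| = |9|
= 9 m/s

9 m/s


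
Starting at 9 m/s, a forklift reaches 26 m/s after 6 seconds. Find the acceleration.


Given: initial velocity v0 = 9 m/s, final velocity v = 26 m/s, time t = 6 s
Using a = (v - v0) / t
a = (26 - 9) / 6
a = 17 / 6
a = 17/6 m/s^2

17/6 m/s^2


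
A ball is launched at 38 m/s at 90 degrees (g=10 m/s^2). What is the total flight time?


Given: v0 = 38 m/s, theta = 90 deg, g = 10 m/s^2
sin(90) = 1
Using T = 2*v0*sin(theta) / g
T = 2*38*1 / 10
T = 76 / 10
T = 38/5 s

38/5 s


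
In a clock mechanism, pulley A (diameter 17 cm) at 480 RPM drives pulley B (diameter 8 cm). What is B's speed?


Given: D1 = 17 cm, w1 = 480 RPM, D2 = 8 cm
Using D1*w1 = D2*w2
w2 = D1*w1 / D2
w2 = 17*480 / 8
w2 = 8160 / 8
w2 = 1020 RPM

1020 RPM


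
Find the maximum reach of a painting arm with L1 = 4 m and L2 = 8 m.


Given: L1 = 4 m, L2 = 8 m
For a 2-link planar arm, max reach = L1 + L2 (fully extended)
Max reach = 4 + 8
Max reach = 12 m

12 m


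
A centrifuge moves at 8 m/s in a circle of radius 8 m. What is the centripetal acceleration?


Given: v = 8 m/s, r = 8 m
Using a_c = v^2 / r
a_c = 8^2 / 8
a_c = 64 / 8
a_c = 8 m/s^2

8 m/s^2


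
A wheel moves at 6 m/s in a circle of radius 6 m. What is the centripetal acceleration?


Given: v = 6 m/s, r = 6 m
Using a_c = v^2 / r
a_c = 6^2 / 6
a_c = 36 / 6
a_c = 6 m/s^2

6 m/s^2


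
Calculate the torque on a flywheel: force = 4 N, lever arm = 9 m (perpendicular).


Given: F = 4 N, r = 9 m, angle = 90 deg (perpendicular)
Using tau = F * r * sin(90)
sin(90) = 1
tau = 4 * 9 * 1
tau = 36 Nm

36 Nm


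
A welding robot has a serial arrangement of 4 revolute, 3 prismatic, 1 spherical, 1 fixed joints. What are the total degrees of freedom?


Given: serial robot with 4 revolute, 3 prismatic, 1 spherical, 1 fixed joints
DOF contribution per joint type: revolute=1, prismatic=1, spherical=3, fixed=0
DOF = 4*1 + 3*1 + 1*3 + 1*0
DOF = 10

10


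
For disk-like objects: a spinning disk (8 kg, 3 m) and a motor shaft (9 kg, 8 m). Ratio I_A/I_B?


Given: M1=8 kg, R1=3 m, M2=9 kg, R2=8 m
For a disk: I = (1/2)*M*R^2, so I_A/I_B = (M1*R1^2)/(M2*R2^2)
M1*R1^2 = 8*9 = 72
M2*R2^2 = 9*64 = 576
I_A/I_B = 72/576 = 1/8

1/8


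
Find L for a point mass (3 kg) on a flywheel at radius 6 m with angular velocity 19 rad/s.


Given: m = 3 kg, r = 6 m, omega = 19 rad/s
For a point mass: I = m*r^2
I = 3*6^2 = 3*36 = 108
L = I*omega = 108*19
L = 2052 kg*m^2/s

2052 kg*m^2/s


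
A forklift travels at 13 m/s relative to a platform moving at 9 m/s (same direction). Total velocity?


Given: object velocity = 13 m/s, platform velocity = 9 m/s (same direction)
Using classical velocity addition: v_total = v_object + v_platform
v_total = 13 + 9
v_total = 22 m/s

22 m/s


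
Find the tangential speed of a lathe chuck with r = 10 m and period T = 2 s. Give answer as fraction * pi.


Given: radius r = 10 m, period T = 2 s
Using v = 2*pi*r / T
v = 2*pi*10 / 2
v = 20*pi / 2
v = 10*pi m/s

10*pi m/s


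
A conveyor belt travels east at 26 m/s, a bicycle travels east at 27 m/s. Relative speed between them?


Given: v_A = 26 m/s east, v_B = 27 m/s east
Both move in the same direction; relative speed = |v_A - v_B|
|26 - 27| = |-1|
= 1 m/s

1 m/s


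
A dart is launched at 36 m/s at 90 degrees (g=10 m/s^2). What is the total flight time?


Given: v0 = 36 m/s, theta = 90 deg, g = 10 m/s^2
sin(90) = 1
Using T = 2*v0*sin(theta) / g
T = 2*36*1 / 10
T = 72 / 10
T = 36/5 s

36/5 s


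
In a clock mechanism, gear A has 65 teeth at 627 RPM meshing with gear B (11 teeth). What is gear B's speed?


Given: N1 = 65 teeth, w1 = 627 RPM, N2 = 11 teeth
Using N1*w1 = N2*w2
w2 = N1*w1 / N2
w2 = 65*627 / 11
w2 = 40755 / 11
w2 = 3705 RPM

3705 RPM


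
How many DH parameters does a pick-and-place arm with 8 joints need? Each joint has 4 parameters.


Given: 8 joints, 4 DH parameters per joint (d, theta, a, alpha)
Total DH parameters = number_of_joints * 4
Total = 8 * 4
Total = 32

32


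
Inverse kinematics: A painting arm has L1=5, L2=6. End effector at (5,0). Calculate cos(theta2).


Given: L1 = 5, L2 = 6, target (x, y) = (5, 0)
Using cos(theta2) = (x^2 + y^2 - L1^2 - L2^2) / (2*L1*L2)
x^2 + y^2 = 5^2 + 0 = 25
L1^2 + L2^2 = 25 + 36 = 61
Numerator = 25 - 61 = -36
Denominator = 2*5*6 = 60
cos(theta2) = -36/60 = -3/5

-3/5


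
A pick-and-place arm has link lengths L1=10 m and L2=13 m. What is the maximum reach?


Given: L1 = 10 m, L2 = 13 m
For a 2-link planar arm, max reach = L1 + L2 (fully extended)
Max reach = 10 + 13
Max reach = 23 m

23 m


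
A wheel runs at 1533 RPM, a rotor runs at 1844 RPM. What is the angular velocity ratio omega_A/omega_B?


Given: RPM_A = 1533, RPM_B = 1844
omega = 2*pi*RPM/60, so omega_A/omega_B = RPM_A / RPM_B
omega_A/omega_B = 1533 / 1844
omega_A/omega_B = 1533/1844

1533/1844


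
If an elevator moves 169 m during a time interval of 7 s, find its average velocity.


Given: distance d = 169 m, time t = 7 s
Using v = d / t
v = 169 / 7
v = 169/7 m/s

169/7 m/s


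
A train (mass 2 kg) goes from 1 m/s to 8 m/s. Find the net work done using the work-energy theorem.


Given: m = 2 kg, v0 = 1 m/s, v = 8 m/s
Using W = (1/2)*m*(v^2 - v0^2)
v^2 = 8^2 = 64
v0^2 = 1^2 = 1
v^2 - v0^2 = 64 - 1 = 63
W = (1/2)*2*63 = 63 J

63 J


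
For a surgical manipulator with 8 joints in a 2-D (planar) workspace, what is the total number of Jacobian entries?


Given: task space dimension = 2, joints = 8
Jacobian is a 2 x 8 matrix
Total entries = rows * columns
Total = 2 * 8
Total = 16

16


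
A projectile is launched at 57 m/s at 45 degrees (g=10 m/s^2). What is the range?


Given: v0 = 57 m/s, theta = 45 deg, g = 10 m/s^2
sin(2*45) = sin(90) = 1
Using R = v0^2 * sin(2*theta) / g
R = 57^2 * 1 / 10
R = 3249 / 10
R = 3249/10 m

3249/10 m


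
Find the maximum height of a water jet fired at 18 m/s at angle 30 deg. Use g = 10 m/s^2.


Given: v0 = 18 m/s, theta = 30 deg, g = 10 m/s^2
sin^2(30) = 1/4
Using H = v0^2 * sin^2(theta) / (2*g)
H = 18^2 * 1/4 / (2*10)
H = 324 * 1/4 / 20
H = 81 / 20
H = 81/20 m

81/20 m


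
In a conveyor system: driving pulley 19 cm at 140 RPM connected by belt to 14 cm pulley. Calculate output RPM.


Given: D1 = 19 cm, w1 = 140 RPM, D2 = 14 cm
Using D1*w1 = D2*w2
w2 = D1*w1 / D2
w2 = 19*140 / 14
w2 = 2660 / 14
w2 = 190 RPM

190 RPM


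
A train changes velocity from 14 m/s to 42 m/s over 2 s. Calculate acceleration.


Given: initial velocity v0 = 14 m/s, final velocity v = 42 m/s, time t = 2 s
Using a = (v - v0) / t
a = (42 - 14) / 2
a = 28 / 2
a = 14 m/s^2

14 m/s^2


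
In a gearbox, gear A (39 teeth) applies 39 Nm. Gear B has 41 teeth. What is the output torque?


Given: N1 = 39, N2 = 41, T1 = 39 Nm
Using T2/T1 = N2/N1
T2 = T1 * N2 / N1
T2 = 39 * 41 / 39
T2 = 1599 / 39
T2 = 41 Nm

41 Nm


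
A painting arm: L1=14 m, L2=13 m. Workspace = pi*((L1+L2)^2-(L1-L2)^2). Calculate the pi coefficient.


Given: L1 = 14, L2 = 13
(L1+L2)^2 = (27)^2 = 729
(L1-L2)^2 = (1)^2 = 1
Difference = 729 - 1 = 728
This equals 4*L1*L2 = 4*14*13 = 728
Workspace area = 728*pi

728


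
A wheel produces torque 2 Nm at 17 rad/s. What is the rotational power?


Given: tau = 2 Nm, omega = 17 rad/s
Using P = tau * omega
P = 2 * 17
P = 34 W

34 W


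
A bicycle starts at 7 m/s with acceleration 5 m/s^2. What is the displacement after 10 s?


Given: v0 = 7 m/s, a = 5 m/s^2, t = 10 s
Using s = v0*t + (1/2)*a*t^2
s = 7*10 + (1/2)*5*10^2
s = 70 + (1/2)*500
s = 70 + 250
s = 320

320 m
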